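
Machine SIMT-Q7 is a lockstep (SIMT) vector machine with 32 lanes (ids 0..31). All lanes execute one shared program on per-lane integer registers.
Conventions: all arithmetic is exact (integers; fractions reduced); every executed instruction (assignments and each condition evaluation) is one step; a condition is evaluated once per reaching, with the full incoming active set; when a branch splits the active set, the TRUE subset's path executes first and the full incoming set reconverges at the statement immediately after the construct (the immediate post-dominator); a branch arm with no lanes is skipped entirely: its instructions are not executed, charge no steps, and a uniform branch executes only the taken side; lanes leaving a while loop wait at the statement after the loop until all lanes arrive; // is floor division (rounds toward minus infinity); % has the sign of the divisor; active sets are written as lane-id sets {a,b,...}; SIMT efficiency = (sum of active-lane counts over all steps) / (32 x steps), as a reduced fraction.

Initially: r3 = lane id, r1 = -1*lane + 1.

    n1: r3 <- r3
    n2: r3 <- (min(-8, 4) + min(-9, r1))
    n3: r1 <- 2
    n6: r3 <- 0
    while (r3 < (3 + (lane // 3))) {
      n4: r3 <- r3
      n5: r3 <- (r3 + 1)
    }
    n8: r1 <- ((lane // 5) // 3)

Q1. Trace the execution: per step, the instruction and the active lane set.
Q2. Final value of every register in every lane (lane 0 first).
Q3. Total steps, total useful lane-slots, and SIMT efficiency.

step 0: r3 <- r3                     {0,1,2,3,4,5,6,7,8,9,10,11,12,13,14,15,16,17,18,19,20,21,22,23,24,25,26,27,28,29,30,31}
step 1: r3 <- (min(-8, 4) + min(-9, r1)) {0,1,2,3,4,5,6,7,8,9,10,11,12,13,14,15,16,17,18,19,20,21,22,23,24,25,26,27,28,29,30,31}
step 2: r1 <- 2                      {0,1,2,3,4,5,6,7,8,9,10,11,12,13,14,15,16,17,18,19,20,21,22,23,24,25,26,27,28,29,30,31}
step 3: r3 <- 0                      {0,1,2,3,4,5,6,7,8,9,10,11,12,13,14,15,16,17,18,19,20,21,22,23,24,25,26,27,28,29,30,31}
step 4: eval (r3 < (3 + (lane // 3))) {0,1,2,3,4,5,6,7,8,9,10,11,12,13,14,15,16,17,18,19,20,21,22,23,24,25,26,27,28,29,30,31}
step 5: r3 <- r3                     {0,1,2,3,4,5,6,7,8,9,10,11,12,13,14,15,16,17,18,19,20,21,22,23,24,25,26,27,28,29,30,31}
step 6: r3 <- (r3 + 1)               {0,1,2,3,4,5,6,7,8,9,10,11,12,13,14,15,16,17,18,19,20,21,22,23,24,25,26,27,28,29,30,31}
step 7: eval (r3 < (3 + (lane // 3))) {0,1,2,3,4,5,6,7,8,9,10,11,12,13,14,15,16,17,18,19,20,21,22,23,24,25,26,27,28,29,30,31}
step 8: r3 <- r3                     {0,1,2,3,4,5,6,7,8,9,10,11,12,13,14,15,16,17,18,19,20,21,22,23,24,25,26,27,28,29,30,31}
step 9: r3 <- (r3 + 1)               {0,1,2,3,4,5,6,7,8,9,10,11,12,13,14,15,16,17,18,19,20,21,22,23,24,25,26,27,28,29,30,31}
step 10: eval (r3 < (3 + (lane // 3))) {0,1,2,3,4,5,6,7,8,9,10,11,12,13,14,15,16,17,18,19,20,21,22,23,24,25,26,27,28,29,30,31}
step 11: r3 <- r3                     {0,1,2,3,4,5,6,7,8,9,10,11,12,13,14,15,16,17,18,19,20,21,22,23,24,25,26,27,28,29,30,31}
step 12: r3 <- (r3 + 1)               {0,1,2,3,4,5,6,7,8,9,10,11,12,13,14,15,16,17,18,19,20,21,22,23,24,25,26,27,28,29,30,31}
step 13: eval (r3 < (3 + (lane // 3))) {0,1,2,3,4,5,6,7,8,9,10,11,12,13,14,15,16,17,18,19,20,21,22,23,24,25,26,27,28,29,30,31}
step 14: r3 <- r3                     {3,4,5,6,7,8,9,10,11,12,13,14,15,16,17,18,19,20,21,22,23,24,25,26,27,28,29,30,31}
step 15: r3 <- (r3 + 1)               {3,4,5,6,7,8,9,10,11,12,13,14,15,16,17,18,19,20,21,22,23,24,25,26,27,28,29,30,31}
step 16: eval (r3 < (3 + (lane // 3))) {3,4,5,6,7,8,9,10,11,12,13,14,15,16,17,18,19,20,21,22,23,24,25,26,27,28,29,30,31}
step 17: r3 <- r3                     {6,7,8,9,10,11,12,13,14,15,16,17,18,19,20,21,22,23,24,25,26,27,28,29,30,31}
step 18: r3 <- (r3 + 1)               {6,7,8,9,10,11,12,13,14,15,16,17,18,19,20,21,22,23,24,25,26,27,28,29,30,31}
step 19: eval (r3 < (3 + (lane // 3))) {6,7,8,9,10,11,12,13,14,15,16,17,18,19,20,21,22,23,24,25,26,27,28,29,30,31}
step 20: r3 <- r3                     {9,10,11,12,13,14,15,16,17,18,19,20,21,22,23,24,25,26,27,28,29,30,31}
step 21: r3 <- (r3 + 1)               {9,10,11,12,13,14,15,16,17,18,19,20,21,22,23,24,25,26,27,28,29,30,31}
step 22: eval (r3 < (3 + (lane // 3))) {9,10,11,12,13,14,15,16,17,18,19,20,21,22,23,24,25,26,27,28,29,30,31}
step 23: r3 <- r3                     {12,13,14,15,16,17,18,19,20,21,22,23,24,25,26,27,28,29,30,31}
step 24: r3 <- (r3 + 1)               {12,13,14,15,16,17,18,19,20,21,22,23,24,25,26,27,28,29,30,31}
step 25: eval (r3 < (3 + (lane // 3))) {12,13,14,15,16,17,18,19,20,21,22,23,24,25,26,27,28,29,30,31}
step 26: r3 <- r3                     {15,16,17,18,19,20,21,22,23,24,25,26,27,28,29,30,31}
step 27: r3 <- (r3 + 1)               {15,16,17,18,19,20,21,22,23,24,25,26,27,28,29,30,31}
step 28: eval (r3 < (3 + (lane // 3))) {15,16,17,18,19,20,21,22,23,24,25,26,27,28,29,30,31}
step 29: r3 <- r3                     {18,19,20,21,22,23,24,25,26,27,28,29,30,31}
step 30: r3 <- (r3 + 1)               {18,19,20,21,22,23,24,25,26,27,28,29,30,31}
step 31: eval (r3 < (3 + (lane // 3))) {18,19,20,21,22,23,24,25,26,27,28,29,30,31}
step 32: r3 <- r3                     {21,22,23,24,25,26,27,28,29,30,31}
step 33: r3 <- (r3 + 1)               {21,22,23,24,25,26,27,28,29,30,31}
step 34: eval (r3 < (3 + (lane // 3))) {21,22,23,24,25,26,27,28,29,30,31}
step 35: r3 <- r3                     {24,25,26,27,28,29,30,31}
step 36: r3 <- (r3 + 1)               {24,25,26,27,28,29,30,31}
step 37: eval (r3 < (3 + (lane // 3))) {24,25,26,27,28,29,30,31}
step 38: r3 <- r3                     {27,28,29,30,31}
step 39: r3 <- (r3 + 1)               {27,28,29,30,31}
step 40: eval (r3 < (3 + (lane // 3))) {27,28,29,30,31}
step 41: r3 <- r3                     {30,31}
step 42: r3 <- (r3 + 1)               {30,31}
step 43: eval (r3 < (3 + (lane // 3))) {30,31}
step 44: r1 <- ((lane // 5) // 3)     {0,1,2,3,4,5,6,7,8,9,10,11,12,13,14,15,16,17,18,19,20,21,22,23,24,25,26,27,28,29,30,31}

Answer: 45 steps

r3: 3,3,3,4,4,4,5,5,5,6,6,6,7,7,7,8,8,8,9,9,9,10,10,10,11,11,11,12,12,12,13,13
r1: 0,0,0,0,0,0,0,0,0,0,0,0,0,0,0,1,1,1,1,1,1,1,1,1,1,1,1,1,1,1,2,2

steps = 45; useful = 945; efficiency = 945/1440 = 21/32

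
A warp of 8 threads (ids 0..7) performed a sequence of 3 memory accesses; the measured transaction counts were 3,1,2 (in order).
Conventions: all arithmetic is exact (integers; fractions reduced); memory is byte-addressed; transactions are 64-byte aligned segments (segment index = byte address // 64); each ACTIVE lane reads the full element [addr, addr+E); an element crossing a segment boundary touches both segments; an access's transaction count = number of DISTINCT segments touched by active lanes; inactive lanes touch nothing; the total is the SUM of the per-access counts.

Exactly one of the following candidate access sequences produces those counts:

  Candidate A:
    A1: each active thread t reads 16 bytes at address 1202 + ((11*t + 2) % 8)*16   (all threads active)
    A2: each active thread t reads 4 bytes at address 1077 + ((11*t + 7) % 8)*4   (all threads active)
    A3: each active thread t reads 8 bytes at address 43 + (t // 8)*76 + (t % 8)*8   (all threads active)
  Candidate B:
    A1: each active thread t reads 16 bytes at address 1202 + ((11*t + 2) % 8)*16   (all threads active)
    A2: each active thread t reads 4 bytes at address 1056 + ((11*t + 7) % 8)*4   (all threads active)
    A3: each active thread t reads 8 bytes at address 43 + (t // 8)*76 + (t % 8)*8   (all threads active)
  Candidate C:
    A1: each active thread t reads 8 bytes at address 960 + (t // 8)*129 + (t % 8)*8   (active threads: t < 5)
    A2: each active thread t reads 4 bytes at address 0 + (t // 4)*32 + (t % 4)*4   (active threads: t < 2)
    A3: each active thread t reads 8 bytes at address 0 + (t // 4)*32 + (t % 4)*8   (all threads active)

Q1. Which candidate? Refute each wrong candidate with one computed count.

A: A2 gives 2 transactions, not 1
C: A1 gives 1 transaction, not 3
B: all counts match (3,1,2)

Answer: B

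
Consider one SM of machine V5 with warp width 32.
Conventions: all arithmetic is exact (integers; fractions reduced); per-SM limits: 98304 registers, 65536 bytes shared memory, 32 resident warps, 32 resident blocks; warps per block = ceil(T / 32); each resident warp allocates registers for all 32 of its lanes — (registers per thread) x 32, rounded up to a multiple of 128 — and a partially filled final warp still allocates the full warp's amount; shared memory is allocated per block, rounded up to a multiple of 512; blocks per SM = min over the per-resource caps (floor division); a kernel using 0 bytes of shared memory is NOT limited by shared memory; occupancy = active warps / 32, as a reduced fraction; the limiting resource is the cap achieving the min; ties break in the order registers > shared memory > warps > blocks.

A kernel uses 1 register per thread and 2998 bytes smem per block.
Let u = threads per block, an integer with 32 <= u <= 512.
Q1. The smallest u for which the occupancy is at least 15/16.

Answer: u = 33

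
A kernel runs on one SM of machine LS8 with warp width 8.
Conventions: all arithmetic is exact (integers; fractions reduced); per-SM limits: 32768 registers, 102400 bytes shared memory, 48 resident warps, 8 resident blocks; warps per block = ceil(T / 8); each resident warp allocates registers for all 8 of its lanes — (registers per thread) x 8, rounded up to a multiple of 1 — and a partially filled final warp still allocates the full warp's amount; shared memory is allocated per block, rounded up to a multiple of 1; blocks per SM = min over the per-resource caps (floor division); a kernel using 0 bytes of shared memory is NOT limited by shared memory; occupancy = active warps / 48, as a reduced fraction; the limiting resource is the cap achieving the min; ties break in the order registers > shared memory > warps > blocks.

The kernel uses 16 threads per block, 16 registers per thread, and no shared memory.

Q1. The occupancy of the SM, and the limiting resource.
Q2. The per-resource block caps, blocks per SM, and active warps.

Answer: occupancy 1/3, limited by blocks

registers: 128 blocks
shared memory: no limit (kernel uses none)
warps: 24 blocks
blocks: 8 blocks

Answer: 8 blocks, 16 active warps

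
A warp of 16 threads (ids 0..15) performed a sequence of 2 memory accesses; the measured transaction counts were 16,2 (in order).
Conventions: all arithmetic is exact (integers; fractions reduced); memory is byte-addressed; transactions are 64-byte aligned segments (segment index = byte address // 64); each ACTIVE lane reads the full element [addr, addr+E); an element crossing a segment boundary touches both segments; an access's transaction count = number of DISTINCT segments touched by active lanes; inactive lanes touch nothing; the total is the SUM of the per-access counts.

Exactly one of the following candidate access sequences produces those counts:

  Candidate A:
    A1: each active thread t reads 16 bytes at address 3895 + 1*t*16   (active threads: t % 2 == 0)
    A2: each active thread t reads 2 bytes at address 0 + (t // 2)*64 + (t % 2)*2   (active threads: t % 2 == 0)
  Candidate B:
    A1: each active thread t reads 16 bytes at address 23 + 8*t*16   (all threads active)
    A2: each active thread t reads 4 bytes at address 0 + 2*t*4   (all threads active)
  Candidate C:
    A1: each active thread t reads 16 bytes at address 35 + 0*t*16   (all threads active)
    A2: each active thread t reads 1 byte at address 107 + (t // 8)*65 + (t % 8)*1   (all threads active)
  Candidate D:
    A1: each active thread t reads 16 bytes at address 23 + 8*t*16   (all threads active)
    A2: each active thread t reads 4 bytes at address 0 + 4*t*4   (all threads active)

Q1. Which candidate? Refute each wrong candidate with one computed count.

A: A1 gives 5 transactions, not 16
C: A1 gives 1 transaction, not 16
D: A2 gives 4 transactions, not 2
B: all counts match (16,2)

Answer: B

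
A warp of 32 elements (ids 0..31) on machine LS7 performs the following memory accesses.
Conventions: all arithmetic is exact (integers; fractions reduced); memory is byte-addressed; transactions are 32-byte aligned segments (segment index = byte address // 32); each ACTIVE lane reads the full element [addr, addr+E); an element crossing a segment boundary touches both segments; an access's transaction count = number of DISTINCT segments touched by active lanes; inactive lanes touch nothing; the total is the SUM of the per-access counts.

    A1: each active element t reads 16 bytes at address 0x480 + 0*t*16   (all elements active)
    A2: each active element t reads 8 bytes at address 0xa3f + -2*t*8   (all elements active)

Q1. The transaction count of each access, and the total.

A1: 1 transaction
A2: 17 transactions

Answer: 1,17; total 18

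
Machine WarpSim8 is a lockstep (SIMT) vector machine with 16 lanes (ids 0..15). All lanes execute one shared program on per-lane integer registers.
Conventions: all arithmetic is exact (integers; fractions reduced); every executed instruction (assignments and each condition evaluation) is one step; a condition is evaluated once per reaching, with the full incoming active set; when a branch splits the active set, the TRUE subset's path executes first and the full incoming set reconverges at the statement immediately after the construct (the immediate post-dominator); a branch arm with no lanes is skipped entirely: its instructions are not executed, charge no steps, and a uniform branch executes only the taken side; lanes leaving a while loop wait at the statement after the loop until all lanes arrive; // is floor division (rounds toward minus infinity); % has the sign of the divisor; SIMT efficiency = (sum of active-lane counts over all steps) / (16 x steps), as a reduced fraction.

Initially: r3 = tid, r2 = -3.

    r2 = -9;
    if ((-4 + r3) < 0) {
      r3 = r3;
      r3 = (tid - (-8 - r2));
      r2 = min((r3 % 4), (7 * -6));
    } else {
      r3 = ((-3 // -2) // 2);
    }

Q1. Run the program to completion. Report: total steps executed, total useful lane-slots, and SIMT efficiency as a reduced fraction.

Answer: 6 steps, 56 useful, 7/12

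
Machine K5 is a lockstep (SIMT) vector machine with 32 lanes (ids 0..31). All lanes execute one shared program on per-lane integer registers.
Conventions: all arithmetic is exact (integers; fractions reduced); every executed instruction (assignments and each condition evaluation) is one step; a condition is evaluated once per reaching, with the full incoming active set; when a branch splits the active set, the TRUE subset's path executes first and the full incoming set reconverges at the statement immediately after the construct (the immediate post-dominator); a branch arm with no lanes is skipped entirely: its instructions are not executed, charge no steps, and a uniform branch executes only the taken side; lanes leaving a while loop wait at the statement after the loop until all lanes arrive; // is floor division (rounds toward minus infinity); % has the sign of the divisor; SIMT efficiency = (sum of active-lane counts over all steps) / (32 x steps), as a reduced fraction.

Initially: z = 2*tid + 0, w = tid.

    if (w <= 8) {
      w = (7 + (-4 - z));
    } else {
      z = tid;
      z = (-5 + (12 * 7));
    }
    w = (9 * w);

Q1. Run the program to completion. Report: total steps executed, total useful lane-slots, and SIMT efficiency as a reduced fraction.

Answer: 5 steps, 119 useful, 119/160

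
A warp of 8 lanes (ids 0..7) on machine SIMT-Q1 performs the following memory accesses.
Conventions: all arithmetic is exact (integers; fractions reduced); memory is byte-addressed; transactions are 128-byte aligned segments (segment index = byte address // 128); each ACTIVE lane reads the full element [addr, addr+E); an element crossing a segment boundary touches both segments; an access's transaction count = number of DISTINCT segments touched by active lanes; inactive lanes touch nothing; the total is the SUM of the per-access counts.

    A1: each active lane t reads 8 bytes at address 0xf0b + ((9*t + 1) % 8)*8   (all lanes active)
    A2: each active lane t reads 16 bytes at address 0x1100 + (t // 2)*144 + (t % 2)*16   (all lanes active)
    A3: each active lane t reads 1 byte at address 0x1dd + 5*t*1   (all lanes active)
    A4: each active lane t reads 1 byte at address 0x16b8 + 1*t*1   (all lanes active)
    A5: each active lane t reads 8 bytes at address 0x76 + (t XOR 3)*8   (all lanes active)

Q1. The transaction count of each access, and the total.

A1: 1 transaction
A2: 4 transactions
A3: 2 transactions
A4: 1 transaction
A5: 2 transactions

Answer: 1,4,2,1,2; total 10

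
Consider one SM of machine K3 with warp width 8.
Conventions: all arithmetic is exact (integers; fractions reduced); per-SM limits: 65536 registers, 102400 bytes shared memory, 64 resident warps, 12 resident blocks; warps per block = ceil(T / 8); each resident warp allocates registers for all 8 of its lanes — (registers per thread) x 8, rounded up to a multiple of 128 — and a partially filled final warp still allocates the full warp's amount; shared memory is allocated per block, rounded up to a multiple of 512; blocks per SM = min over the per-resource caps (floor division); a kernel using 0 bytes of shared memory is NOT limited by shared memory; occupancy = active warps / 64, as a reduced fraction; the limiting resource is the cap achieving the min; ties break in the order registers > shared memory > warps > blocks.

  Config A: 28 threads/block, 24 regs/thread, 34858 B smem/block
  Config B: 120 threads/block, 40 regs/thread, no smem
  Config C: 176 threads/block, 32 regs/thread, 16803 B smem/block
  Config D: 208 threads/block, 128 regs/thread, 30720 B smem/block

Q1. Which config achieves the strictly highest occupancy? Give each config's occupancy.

occupancies: A 1/8, B 15/16, C 11/16, D 13/16

Answer: B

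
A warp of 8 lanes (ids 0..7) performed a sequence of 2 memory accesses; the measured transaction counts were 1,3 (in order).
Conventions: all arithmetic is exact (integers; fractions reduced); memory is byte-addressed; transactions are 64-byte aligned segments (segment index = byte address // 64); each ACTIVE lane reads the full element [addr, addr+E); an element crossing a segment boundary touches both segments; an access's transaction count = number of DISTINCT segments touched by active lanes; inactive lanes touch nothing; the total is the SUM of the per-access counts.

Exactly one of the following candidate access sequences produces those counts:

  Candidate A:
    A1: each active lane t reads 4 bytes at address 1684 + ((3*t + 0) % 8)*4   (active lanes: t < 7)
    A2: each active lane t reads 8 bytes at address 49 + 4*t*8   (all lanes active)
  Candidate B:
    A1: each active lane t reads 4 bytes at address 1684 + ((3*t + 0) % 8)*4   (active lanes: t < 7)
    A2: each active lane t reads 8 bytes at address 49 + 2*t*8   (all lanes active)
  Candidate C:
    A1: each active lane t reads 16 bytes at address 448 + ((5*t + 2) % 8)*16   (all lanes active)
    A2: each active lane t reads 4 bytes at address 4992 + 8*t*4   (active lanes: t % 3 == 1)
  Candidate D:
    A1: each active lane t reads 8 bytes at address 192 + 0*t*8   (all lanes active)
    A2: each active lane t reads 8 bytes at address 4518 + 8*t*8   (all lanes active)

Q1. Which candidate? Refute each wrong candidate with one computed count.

A: A2 gives 5 transactions, not 3
C: A1 gives 2 transactions, not 1
D: A2 gives 8 transactions, not 3
B: all counts match (1,3)

Answer: B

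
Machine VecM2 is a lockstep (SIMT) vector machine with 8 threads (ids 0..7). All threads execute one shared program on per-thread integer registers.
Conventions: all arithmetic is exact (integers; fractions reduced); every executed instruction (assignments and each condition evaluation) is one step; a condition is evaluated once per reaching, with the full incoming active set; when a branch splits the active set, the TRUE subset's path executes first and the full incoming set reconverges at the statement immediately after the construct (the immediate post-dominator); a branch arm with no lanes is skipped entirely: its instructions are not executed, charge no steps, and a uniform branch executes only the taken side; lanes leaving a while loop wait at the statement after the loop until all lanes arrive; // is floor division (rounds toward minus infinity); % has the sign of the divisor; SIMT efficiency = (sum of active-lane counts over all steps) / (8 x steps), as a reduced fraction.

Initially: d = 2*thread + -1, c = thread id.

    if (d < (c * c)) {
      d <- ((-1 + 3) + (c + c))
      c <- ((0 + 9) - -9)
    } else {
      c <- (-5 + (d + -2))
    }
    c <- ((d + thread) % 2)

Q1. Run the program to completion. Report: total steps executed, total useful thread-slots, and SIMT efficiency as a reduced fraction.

Answer: 5 steps, 31 useful, 31/40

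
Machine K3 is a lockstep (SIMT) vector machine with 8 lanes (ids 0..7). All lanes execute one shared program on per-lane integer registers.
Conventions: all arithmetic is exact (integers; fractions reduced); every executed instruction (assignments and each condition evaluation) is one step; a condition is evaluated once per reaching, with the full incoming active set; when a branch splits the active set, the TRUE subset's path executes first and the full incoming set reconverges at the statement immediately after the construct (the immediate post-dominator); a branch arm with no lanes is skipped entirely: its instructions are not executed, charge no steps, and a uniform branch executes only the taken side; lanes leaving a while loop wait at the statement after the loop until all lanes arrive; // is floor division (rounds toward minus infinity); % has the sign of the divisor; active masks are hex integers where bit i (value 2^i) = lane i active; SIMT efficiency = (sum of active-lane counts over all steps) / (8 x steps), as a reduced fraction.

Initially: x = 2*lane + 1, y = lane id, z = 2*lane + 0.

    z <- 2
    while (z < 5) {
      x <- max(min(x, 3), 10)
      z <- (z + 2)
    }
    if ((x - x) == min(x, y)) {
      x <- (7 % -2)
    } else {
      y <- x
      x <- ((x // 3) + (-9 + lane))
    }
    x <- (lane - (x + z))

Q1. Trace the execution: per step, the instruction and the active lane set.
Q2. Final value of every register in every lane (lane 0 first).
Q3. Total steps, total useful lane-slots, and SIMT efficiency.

step 0: z <- 2                       0xff
step 1: eval (z < 5)                 0xff
step 2: x <- max(min(x, 3), 10)      0xff
step 3: z <- (z + 2)                 0xff
step 4: eval (z < 5)                 0xff
step 5: x <- max(min(x, 3), 10)      0xff
step 6: z <- (z + 2)                 0xff
step 7: eval (z < 5)                 0xff
step 8: eval ((x - x) == min(x, y))  0xff
step 9: x <- (7 % -2)                0x01
step 10: y <- x                       0xfe
step 11: x <- ((x // 3) + (-9 + lane)) 0xfe
step 12: x <- (lane - (x + z))        0xff

Answer: 13 steps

x: -5,0,0,0,0,0,0,0
y: 0,10,10,10,10,10,10,10
z: 6,6,6,6,6,6,6,6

steps = 13; useful = 95; efficiency = 95/104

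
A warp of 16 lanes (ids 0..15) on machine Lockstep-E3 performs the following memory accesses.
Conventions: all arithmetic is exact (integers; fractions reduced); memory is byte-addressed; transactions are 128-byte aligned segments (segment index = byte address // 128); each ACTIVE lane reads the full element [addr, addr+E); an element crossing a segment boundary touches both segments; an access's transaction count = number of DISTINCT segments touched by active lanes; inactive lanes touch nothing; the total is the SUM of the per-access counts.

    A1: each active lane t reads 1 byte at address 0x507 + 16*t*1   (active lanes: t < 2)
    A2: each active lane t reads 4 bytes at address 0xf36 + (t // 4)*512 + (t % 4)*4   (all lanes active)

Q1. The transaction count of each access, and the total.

A1: 1 transaction
A2: 4 transactions

Answer: 1,4; total 5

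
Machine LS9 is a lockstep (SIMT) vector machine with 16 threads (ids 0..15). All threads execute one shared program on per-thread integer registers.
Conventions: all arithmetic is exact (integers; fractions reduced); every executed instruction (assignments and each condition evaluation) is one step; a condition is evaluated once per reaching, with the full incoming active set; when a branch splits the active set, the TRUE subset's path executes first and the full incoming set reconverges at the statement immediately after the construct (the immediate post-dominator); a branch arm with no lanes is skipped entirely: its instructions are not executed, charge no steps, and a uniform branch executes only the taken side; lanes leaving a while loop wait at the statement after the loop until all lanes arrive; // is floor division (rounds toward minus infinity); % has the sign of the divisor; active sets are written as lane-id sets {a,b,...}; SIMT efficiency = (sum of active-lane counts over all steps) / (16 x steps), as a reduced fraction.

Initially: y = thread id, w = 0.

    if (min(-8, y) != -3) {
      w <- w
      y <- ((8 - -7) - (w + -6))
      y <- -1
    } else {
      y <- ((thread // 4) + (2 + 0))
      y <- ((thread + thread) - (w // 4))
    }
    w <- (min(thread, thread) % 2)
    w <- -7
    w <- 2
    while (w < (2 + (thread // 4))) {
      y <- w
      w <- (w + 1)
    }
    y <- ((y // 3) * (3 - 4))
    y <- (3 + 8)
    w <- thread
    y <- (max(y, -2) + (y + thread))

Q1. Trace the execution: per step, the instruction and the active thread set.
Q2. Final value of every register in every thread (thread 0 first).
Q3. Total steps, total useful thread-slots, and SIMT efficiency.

step 0: eval (min(-8, y) != -3)      {0,1,2,3,4,5,6,7,8,9,10,11,12,13,14,15}
step 1: w <- w                       {0,1,2,3,4,5,6,7,8,9,10,11,12,13,14,15}
step 2: y <- ((8 - -7) - (w + -6))   {0,1,2,3,4,5,6,7,8,9,10,11,12,13,14,15}
step 3: y <- -1                      {0,1,2,3,4,5,6,7,8,9,10,11,12,13,14,15}
step 4: w <- (min(thread, thread) % 2) {0,1,2,3,4,5,6,7,8,9,10,11,12,13,14,15}
step 5: w <- -7                      {0,1,2,3,4,5,6,7,8,9,10,11,12,13,14,15}
step 6: w <- 2                       {0,1,2,3,4,5,6,7,8,9,10,11,12,13,14,15}
step 7: eval (w < (2 + (thread // 4))) {0,1,2,3,4,5,6,7,8,9,10,11,12,13,14,15}
step 8: y <- w                       {4,5,6,7,8,9,10,11,12,13,14,15}
step 9: w <- (w + 1)                 {4,5,6,7,8,9,10,11,12,13,14,15}
step 10: eval (w < (2 + (thread // 4))) {4,5,6,7,8,9,10,11,12,13,14,15}
step 11: y <- w                       {8,9,10,11,12,13,14,15}
step 12: w <- (w + 1)                 {8,9,10,11,12,13,14,15}
step 13: eval (w < (2 + (thread // 4))) {8,9,10,11,12,13,14,15}
step 14: y <- w                       {12,13,14,15}
step 15: w <- (w + 1)                 {12,13,14,15}
step 16: eval (w < (2 + (thread // 4))) {12,13,14,15}
step 17: y <- ((y // 3) * (3 - 4))    {0,1,2,3,4,5,6,7,8,9,10,11,12,13,14,15}
step 18: y <- (3 + 8)                 {0,1,2,3,4,5,6,7,8,9,10,11,12,13,14,15}
step 19: w <- thread                  {0,1,2,3,4,5,6,7,8,9,10,11,12,13,14,15}
step 20: y <- (max(y, -2) + (y + thread)) {0,1,2,3,4,5,6,7,8,9,10,11,12,13,14,15}

Answer: 21 steps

y: 22,23,24,25,26,27,28,29,30,31,32,33,34,35,36,37
w: 0,1,2,3,4,5,6,7,8,9,10,11,12,13,14,15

steps = 21; useful = 264; efficiency = 264/336 = 11/14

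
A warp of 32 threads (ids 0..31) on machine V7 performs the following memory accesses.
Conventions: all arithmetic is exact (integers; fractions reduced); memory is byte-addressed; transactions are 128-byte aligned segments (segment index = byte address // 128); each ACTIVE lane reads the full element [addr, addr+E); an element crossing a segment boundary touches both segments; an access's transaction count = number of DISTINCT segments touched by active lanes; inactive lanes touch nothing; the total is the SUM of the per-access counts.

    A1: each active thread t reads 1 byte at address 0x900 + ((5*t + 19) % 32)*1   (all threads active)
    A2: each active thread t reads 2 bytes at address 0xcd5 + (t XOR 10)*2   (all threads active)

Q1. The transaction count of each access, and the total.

A1: 1 transaction
A2: 2 transactions

Answer: 1,2; total 3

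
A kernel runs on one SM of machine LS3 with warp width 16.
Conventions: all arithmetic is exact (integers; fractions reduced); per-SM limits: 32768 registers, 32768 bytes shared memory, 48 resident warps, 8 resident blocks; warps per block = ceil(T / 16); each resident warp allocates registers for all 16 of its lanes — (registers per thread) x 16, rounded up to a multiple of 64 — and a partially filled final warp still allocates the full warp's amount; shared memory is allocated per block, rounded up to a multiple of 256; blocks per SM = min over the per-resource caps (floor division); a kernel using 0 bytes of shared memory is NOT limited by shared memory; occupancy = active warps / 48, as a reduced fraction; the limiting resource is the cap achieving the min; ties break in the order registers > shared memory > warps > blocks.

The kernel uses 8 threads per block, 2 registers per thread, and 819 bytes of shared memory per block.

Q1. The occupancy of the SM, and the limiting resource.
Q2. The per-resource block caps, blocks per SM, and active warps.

Answer: occupancy 1/6, limited by blocks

registers: 512 blocks
shared memory: 32 blocks
warps: 48 blocks
blocks: 8 blocks

Answer: 8 blocks, 8 active warps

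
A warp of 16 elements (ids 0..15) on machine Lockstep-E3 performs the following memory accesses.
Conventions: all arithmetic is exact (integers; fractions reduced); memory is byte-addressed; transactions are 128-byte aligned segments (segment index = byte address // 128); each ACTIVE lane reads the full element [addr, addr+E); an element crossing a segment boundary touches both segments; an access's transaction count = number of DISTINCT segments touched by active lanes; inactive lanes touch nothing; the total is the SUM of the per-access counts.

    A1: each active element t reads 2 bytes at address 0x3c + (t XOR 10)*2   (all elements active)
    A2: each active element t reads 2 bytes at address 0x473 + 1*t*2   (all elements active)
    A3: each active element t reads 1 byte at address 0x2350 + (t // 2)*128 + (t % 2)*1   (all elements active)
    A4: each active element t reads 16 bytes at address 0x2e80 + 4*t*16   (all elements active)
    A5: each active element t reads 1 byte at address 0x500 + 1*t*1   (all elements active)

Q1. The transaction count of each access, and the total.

A1: 1 transaction
A2: 2 transactions
A3: 8 transactions
A4: 8 transactions
A5: 1 transaction

Answer: 1,2,8,8,1; total 20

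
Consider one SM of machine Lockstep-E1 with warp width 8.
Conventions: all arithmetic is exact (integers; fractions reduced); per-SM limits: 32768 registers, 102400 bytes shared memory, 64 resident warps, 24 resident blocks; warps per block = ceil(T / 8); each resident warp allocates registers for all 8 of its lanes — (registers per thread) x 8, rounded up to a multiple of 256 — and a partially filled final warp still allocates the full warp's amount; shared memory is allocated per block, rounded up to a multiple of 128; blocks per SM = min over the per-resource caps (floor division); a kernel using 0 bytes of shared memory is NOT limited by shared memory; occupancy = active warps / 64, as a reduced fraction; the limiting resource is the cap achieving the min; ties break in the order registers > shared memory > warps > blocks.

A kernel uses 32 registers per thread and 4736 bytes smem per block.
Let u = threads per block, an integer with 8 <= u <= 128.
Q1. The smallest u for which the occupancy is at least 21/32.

Answer: u = 9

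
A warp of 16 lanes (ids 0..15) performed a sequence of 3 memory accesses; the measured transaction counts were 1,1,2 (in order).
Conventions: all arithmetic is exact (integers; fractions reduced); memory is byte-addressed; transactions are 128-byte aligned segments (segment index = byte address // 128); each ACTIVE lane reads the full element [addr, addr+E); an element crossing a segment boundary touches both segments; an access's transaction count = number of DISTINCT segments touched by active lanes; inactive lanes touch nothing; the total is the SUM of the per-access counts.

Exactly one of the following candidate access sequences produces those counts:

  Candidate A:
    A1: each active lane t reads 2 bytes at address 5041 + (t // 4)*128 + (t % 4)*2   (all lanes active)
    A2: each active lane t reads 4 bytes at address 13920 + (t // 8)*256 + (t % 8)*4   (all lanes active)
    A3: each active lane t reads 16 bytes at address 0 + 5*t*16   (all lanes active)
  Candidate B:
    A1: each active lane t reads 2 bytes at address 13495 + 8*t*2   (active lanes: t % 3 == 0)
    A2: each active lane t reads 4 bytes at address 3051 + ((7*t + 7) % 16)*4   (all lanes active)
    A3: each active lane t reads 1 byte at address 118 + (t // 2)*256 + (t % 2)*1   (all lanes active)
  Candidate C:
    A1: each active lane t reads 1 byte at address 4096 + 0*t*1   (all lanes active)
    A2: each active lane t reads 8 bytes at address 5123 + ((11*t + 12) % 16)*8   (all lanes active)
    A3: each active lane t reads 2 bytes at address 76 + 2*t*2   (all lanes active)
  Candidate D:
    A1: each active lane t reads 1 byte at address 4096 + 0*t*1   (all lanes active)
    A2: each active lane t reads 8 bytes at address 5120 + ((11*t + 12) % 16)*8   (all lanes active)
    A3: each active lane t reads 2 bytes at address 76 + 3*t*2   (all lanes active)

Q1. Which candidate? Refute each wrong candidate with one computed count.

A: A1 gives 4 transactions, not 1
B: A1 gives 3 transactions, not 1
C: A2 gives 2 transactions, not 1
D: all counts match (1,1,2)

Answer: D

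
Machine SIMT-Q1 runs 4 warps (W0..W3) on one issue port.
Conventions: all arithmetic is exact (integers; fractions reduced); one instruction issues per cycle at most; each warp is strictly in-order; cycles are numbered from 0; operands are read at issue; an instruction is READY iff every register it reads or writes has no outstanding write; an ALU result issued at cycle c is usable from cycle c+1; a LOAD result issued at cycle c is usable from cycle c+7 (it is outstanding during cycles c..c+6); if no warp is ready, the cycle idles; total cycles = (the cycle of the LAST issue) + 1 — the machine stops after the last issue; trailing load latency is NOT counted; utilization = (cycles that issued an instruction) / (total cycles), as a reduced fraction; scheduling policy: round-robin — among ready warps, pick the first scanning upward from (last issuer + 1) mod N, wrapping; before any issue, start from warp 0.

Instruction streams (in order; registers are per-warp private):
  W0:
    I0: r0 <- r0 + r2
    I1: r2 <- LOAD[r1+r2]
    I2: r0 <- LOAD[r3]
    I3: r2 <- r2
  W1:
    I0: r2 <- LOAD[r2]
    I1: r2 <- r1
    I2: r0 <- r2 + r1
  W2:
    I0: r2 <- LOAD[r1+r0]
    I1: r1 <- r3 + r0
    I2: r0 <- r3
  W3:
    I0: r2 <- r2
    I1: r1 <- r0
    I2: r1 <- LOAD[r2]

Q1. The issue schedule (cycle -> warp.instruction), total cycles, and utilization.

cycle 0: W0.I0
cycle 1: W1.I0
cycle 2: W2.I0
cycle 3: W3.I0
cycle 4: W0.I1
cycle 5: W2.I1
cycle 6: W3.I1
cycle 7: W0.I2
cycle 8: W1.I1
cycle 9: W2.I2
cycle 10: W3.I2
cycle 11: W0.I3
cycle 12: W1.I2

Answer: 13 cycles, utilization 1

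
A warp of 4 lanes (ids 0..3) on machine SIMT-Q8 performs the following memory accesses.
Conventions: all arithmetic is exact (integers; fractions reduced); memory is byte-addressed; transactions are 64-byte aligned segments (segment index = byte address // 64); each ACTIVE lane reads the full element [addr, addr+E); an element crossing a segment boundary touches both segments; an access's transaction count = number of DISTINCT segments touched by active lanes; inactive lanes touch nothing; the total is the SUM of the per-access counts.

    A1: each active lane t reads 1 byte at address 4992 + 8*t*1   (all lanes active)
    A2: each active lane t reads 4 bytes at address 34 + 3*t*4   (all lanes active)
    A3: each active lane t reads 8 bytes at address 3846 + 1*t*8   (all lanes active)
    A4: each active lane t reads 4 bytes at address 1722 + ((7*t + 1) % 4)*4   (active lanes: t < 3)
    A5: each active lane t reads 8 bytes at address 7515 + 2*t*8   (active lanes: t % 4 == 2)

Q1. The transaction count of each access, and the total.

A1: 1 transaction
A2: 2 transactions
A3: 1 transaction
A4: 2 transactions
A5: 2 transactions

Answer: 1,2,1,2,2; total 8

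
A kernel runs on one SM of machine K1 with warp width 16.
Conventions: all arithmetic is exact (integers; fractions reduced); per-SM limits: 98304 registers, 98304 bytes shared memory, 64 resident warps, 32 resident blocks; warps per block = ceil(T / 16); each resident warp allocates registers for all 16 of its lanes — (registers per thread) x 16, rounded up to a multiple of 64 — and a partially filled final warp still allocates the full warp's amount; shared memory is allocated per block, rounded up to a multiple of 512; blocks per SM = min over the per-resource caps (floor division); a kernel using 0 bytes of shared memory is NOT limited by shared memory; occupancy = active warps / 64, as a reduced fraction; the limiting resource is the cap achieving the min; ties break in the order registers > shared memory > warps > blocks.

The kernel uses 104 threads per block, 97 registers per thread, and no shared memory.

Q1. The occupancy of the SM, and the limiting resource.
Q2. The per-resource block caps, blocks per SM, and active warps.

Answer: occupancy 7/8, limited by registers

registers: 8 blocks
shared memory: no limit (kernel uses none)
warps: 9 blocks
blocks: 32 blocks

Answer: 8 blocks, 56 active warps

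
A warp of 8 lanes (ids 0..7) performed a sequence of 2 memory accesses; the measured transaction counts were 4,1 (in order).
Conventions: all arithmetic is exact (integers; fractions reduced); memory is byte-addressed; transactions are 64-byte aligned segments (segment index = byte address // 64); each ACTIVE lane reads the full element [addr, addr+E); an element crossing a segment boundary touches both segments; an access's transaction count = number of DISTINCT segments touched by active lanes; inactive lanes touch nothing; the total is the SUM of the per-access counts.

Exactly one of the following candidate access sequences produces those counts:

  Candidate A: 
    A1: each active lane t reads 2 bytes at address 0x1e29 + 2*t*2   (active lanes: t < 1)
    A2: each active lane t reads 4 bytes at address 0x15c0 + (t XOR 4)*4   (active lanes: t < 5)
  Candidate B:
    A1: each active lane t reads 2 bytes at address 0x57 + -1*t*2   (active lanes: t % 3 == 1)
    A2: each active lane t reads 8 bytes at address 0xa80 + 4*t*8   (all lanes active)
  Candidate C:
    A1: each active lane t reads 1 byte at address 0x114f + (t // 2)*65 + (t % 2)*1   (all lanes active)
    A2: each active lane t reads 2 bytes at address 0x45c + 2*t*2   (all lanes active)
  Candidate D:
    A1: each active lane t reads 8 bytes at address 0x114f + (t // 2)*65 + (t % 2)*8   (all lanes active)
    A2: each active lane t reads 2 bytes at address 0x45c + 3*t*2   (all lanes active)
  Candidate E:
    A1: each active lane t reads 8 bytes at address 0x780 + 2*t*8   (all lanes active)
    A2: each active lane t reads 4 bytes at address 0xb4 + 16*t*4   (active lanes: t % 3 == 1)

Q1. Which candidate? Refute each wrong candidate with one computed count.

A: A1 gives 1 transaction, not 4
B: A1 gives 1 transaction, not 4
D: A2 gives 2 transactions, not 1
E: A1 gives 2 transactions, not 4
C: all counts match (4,1)

Answer: C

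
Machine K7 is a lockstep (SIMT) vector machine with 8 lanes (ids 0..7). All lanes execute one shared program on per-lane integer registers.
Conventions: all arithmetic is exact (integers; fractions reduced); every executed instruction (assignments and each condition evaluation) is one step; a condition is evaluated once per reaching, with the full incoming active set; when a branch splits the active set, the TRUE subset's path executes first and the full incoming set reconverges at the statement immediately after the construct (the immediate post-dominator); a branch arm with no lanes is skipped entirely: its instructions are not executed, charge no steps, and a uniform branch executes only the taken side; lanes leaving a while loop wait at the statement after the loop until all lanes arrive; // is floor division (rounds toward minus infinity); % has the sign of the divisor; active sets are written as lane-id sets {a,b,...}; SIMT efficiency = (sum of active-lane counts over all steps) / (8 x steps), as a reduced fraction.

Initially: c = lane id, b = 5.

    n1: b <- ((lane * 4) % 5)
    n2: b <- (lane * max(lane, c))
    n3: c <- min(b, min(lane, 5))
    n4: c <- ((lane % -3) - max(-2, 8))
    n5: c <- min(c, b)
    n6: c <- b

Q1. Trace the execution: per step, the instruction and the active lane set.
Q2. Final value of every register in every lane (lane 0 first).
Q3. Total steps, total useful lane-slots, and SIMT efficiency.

step 0: b <- ((lane * 4) % 5)        {0,1,2,3,4,5,6,7}
step 1: b <- (lane * max(lane, c))   {0,1,2,3,4,5,6,7}
step 2: c <- min(b, min(lane, 5))    {0,1,2,3,4,5,6,7}
step 3: c <- ((lane % -3) - max(-2, 8)) {0,1,2,3,4,5,6,7}
step 4: c <- min(c, b)               {0,1,2,3,4,5,6,7}
step 5: c <- b                       {0,1,2,3,4,5,6,7}

Answer: 6 steps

c: 0,1,4,9,16,25,36,49
b: 0,1,4,9,16,25,36,49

steps = 6; useful = 48; efficiency = 48/48 = 1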